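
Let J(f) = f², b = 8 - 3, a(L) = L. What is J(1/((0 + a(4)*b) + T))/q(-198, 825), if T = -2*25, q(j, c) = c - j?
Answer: 1/920700 ≈ 1.0861e-6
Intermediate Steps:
b = 5
T = -50
J(1/((0 + a(4)*b) + T))/q(-198, 825) = (1/((0 + 4*5) - 50))²/(825 - 1*(-198)) = (1/((0 + 20) - 50))²/(825 + 198) = (1/(20 - 50))²/1023 = (1/(-30))²*(1/1023) = (-1/30)²*(1/1023) = (1/900)*(1/1023) = 1/920700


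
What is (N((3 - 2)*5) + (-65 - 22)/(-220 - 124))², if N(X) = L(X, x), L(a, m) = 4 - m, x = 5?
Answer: 66049/118336 ≈ 0.55815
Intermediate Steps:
N(X) = -1 (N(X) = 4 - 1*5 = 4 - 5 = -1)
(N((3 - 2)*5) + (-65 - 22)/(-220 - 124))² = (-1 + (-65 - 22)/(-220 - 124))² = (-1 - 87/(-344))² = (-1 - 87*(-1/344))² = (-1 + 87/344)² = (-257/344)² = 66049/118336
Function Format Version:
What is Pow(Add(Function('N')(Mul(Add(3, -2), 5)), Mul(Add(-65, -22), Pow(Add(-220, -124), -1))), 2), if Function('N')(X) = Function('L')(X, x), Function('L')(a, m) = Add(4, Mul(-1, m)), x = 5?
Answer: Rational(66049, 118336) ≈ 0.55815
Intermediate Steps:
Function('N')(X) = -1 (Function('N')(X) = Add(4, Mul(-1, 5)) = Add(4, -5) = -1)
Pow(Add(Function('N')(Mul(Add(3, -2), 5)), Mul(Add(-65, -22), Pow(Add(-220, -124), -1))), 2) = Pow(Add(-1, Mul(Add(-65, -22), Pow(Add(-220, -124), -1))), 2) = Pow(Add(-1, Mul(-87, Pow(-344, -1))), 2) = Pow(Add(-1, Mul(-87, Rational(-1, 344))), 2) = Pow(Add(-1, Rational(87, 344)), 2) = Pow(Rational(-257, 344), 2) = Rational(66049, 118336)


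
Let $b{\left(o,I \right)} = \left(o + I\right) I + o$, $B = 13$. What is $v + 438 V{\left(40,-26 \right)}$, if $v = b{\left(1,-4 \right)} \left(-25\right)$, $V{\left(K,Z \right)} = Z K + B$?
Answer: $-450151$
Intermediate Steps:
$V{\left(K,Z \right)} = 13 + K Z$ ($V{\left(K,Z \right)} = Z K + 13 = K Z + 13 = 13 + K Z$)
$b{\left(o,I \right)} = o + I \left(I + o\right)$ ($b{\left(o,I \right)} = \left(I + o\right) I + o = I \left(I + o\right) + o = o + I \left(I + o\right)$)
$v = -325$ ($v = \left(1 + \left(-4\right)^{2} - 4\right) \left(-25\right) = \left(1 + 16 - 4\right) \left(-25\right) = 13 \left(-25\right) = -325$)
$v + 438 V{\left(40,-26 \right)} = -325 + 438 \left(13 + 40 \left(-26\right)\right) = -325 + 438 \left(13 - 1040\right) = -325 + 438 \left(-1027\right) = -325 - 449826 = -450151$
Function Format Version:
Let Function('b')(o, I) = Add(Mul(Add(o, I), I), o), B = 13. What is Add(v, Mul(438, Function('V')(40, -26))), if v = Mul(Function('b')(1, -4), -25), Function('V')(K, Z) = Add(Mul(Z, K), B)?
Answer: -450151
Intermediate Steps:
Function('V')(K, Z) = Add(13, Mul(K, Z)) (Function('V')(K, Z) = Add(Mul(Z, K), 13) = Add(Mul(K, Z), 13) = Add(13, Mul(K, Z)))
Function('b')(o, I) = Add(o, Mul(I, Add(I, o))) (Function('b')(o, I) = Add(Mul(Add(I, o), I), o) = Add(Mul(I, Add(I, o)), o) = Add(o, Mul(I, Add(I, o))))
v = -325 (v = Mul(Add(1, Pow(-4, 2), Mul(-4, 1)), -25) = Mul(Add(1, 16, -4), -25) = Mul(13, -25) = -325)
Add(v, Mul(438, Function('V')(40, -26))) = Add(-325, Mul(438, Add(13, Mul(40, -26)))) = Add(-325, Mul(438, Add(13, -1040))) = Add(-325, Mul(438, -1027)) = Add(-325, -449826) = -450151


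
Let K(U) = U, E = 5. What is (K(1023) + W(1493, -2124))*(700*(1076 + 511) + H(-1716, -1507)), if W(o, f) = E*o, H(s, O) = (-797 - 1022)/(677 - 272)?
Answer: 3818858836328/405 ≈ 9.4293e+9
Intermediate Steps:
H(s, O) = -1819/405
W(o, f) = 5*o
(K(1023) + W(1493, -2124))*(700*(1076 + 511) + H(-1716, -1507)) = (1023 + 5*1493)*(700*(1076 + 511) - 1819/405) = (1023 + 7465)*(700*1587 - 1819/405) = 8488*(1110900 - 1819/405) = 8488*(449912681/405) = 3818858836328/405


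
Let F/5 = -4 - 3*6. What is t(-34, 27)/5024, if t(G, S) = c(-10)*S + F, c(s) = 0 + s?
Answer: -95/1256 ≈ -0.075637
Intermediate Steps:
c(s) = s
F = -110 (F = 5*(-4 - 3*6) = 5*(-4 - 18) = 5*(-22) = -110)
t(G, S) = -110 - 10*S (t(G, S) = -10*S - 110 = -110 - 10*S)
t(-34, 27)/5024 = (-110 - 10*27)/5024 = (-110 - 270)*(1/5024) = -380*1/5024 = -95/1256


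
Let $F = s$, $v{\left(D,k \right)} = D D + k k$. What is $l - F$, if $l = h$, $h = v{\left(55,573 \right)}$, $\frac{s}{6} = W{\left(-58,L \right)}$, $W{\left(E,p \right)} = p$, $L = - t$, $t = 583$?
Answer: $334852$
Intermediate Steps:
$L = -583$ ($L = \left(-1\right) 583 = -583$)
$v{\left(D,k \right)} = D^{2} + k^{2}$
$s = -3498$ ($s = 6 \left(-583\right) = -3498$)
$h = 331354$ ($h = 55^{2} + 573^{2} = 3025 + 328329 = 331354$)
$l = 331354$
$F = -3498$
$l - F = 331354 - -3498 = 331354 + 3498 = 334852$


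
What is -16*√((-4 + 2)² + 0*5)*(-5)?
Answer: 160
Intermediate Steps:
-16*√((-4 + 2)² + 0*5)*(-5) = -16*√((-2)² + 0)*(-5) = -16*√(4 + 0)*(-5) = -16*√4*(-5) = -16*2*(-5) = -32*(-5) = 160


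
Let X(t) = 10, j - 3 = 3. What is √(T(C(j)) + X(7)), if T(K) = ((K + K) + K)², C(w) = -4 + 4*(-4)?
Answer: 19*√10 ≈ 60.083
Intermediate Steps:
j = 6 (j = 3 + 3 = 6)
C(w) = -20 (C(w) = -4 - 16 = -20)
T(K) = 9*K² (T(K) = (2*K + K)² = (3*K)² = 9*K²)
√(T(C(j)) + X(7)) = √(9*(-20)² + 10) = √(9*400 + 10) = √(3600 + 10) = √3610 = 19*√10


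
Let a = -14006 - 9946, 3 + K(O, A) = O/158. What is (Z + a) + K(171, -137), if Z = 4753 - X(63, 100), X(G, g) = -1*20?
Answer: -3030585/158 ≈ -19181.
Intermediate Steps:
K(O, A) = -3 + O/158
X(G, g) = -20
a = -23952
Z = 4773 (Z = 4753 - 1*(-20) = 4753 + 20 = 4773)
(Z + a) + K(171, -137) = (4773 - 23952) + (-3 + (1/158)*171) = -19179 + (-3 + 171/158) = -19179 - 303/158 = -3030585/158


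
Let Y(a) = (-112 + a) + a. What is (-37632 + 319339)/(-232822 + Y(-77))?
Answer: -281707/233088 ≈ -1.2086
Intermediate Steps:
Y(a) = -112 + 2*a
(-37632 + 319339)/(-232822 + Y(-77)) = (-37632 + 319339)/(-232822 + (-112 + 2*(-77))) = 281707/(-232822 + (-112 - 154)) = 281707/(-232822 - 266) = 281707/(-233088) = 281707*(-1/233088) = -281707/233088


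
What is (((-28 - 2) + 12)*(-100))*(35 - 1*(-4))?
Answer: 70200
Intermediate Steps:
(((-28 - 2) + 12)*(-100))*(35 - 1*(-4)) = ((-30 + 12)*(-100))*(35 + 4) = -18*(-100)*39 = 1800*39 = 70200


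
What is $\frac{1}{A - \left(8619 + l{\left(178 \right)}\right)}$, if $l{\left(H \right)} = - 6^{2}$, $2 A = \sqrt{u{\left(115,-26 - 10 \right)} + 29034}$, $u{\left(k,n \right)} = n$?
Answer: $- \frac{5722}{49107093} - \frac{\sqrt{358}}{16369031} \approx -0.00011768$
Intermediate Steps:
$A = \frac{9 \sqrt{358}}{2}$ ($A = \frac{\sqrt{\left(-26 - 10\right) + 29034}}{2} = \frac{\sqrt{-36 + 29034}}{2} = \frac{\sqrt{28998}}{2} = \frac{9 \sqrt{358}}{2} \approx 85.144$)
$l{\left(H \right)} = -36$ ($l{\left(H \right)} = \left(-1\right) 36 = -36$)
$\frac{1}{A - \left(8619 + l{\left(178 \right)}\right)} = \frac{1}{\frac{9 \sqrt{358}}{2} - 8583} = \frac{1}{-8583 + \frac{9 \sqrt{358}}{2}}$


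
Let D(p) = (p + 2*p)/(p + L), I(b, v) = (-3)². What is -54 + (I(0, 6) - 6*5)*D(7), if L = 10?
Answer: -1359/17 ≈ -79.941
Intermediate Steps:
I(b, v) = 9
D(p) = 3*p/(10 + p) (D(p) = (p + 2*p)/(p + 10) = (3*p)/(10 + p) = 3*p/(10 + p))
-54 + (I(0, 6) - 6*5)*D(7) = -54 + (9 - 6*5)*(3*7/(10 + 7)) = -54 + (9 - 30)*(3*7/17) = -54 - 63*7/17 = -54 - 21*21/17 = -54 - 441/17 = -1359/17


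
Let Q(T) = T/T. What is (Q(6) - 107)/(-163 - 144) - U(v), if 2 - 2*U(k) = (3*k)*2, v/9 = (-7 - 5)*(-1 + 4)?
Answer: -298605/307 ≈ -972.65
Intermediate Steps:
v = -324 (v = 9*((-7 - 5)*(-1 + 4)) = 9*(-12*3) = 9*(-36) = -324)
U(k) = 1 - 3*k (U(k) = 1 - 3*k*2/2 = 1 - 3*k)
Q(T) = 1
(Q(6) - 107)/(-163 - 144) - U(v) = (1 - 107)/(-163 - 144) - (1 - 3*(-324)) = -106/(-307) - (1 + 972) = -106*(-1/307) - 1*973 = 106/307 - 973 = -298605/307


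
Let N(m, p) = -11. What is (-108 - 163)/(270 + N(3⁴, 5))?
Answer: -271/259 ≈ -1.0463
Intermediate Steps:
(-108 - 163)/(270 + N(3⁴, 5)) = (-108 - 163)/(270 - 11) = -271/259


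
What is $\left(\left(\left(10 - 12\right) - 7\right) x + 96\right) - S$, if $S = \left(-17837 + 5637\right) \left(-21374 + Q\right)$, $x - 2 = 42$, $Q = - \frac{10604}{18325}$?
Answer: $- \frac{191144527052}{733} \approx -2.6077 \cdot 10^{8}$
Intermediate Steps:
$Q = - \frac{10604}{18325}$ ($Q = \left(-10604\right) \frac{1}{18325} = - \frac{10604}{18325} \approx -0.57866$)
$x = 44$ ($x = 2 + 42 = 44$)
$S = \frac{191144307152}{733}$ ($S = \left(-17837 + 5637\right) \left(-21374 - \frac{10604}{18325}\right) = \left(-12200\right) \left(- \frac{391689154}{18325}\right) = \frac{191144307152}{733} \approx 2.6077 \cdot 10^{8}$)
$\left(\left(\left(10 - 12\right) - 7\right) x + 96\right) - S = \left(\left(\left(10 - 12\right) - 7\right) 44 + 96\right) - \frac{191144307152}{733} = \left(\left(-2 - 7\right) 44 + 96\right) - \frac{191144307152}{733} = \left(\left(-9\right) 44 + 96\right) - \frac{191144307152}{733} = \left(-396 + 96\right) - \frac{191144307152}{733} = -300 - \frac{191144307152}{733} = - \frac{191144527052}{733}$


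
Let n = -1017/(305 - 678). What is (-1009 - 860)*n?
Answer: -1900773/373 ≈ -5095.9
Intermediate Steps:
n = 1017/373 (n = -1017/(-373) = -1017*(-1/373) = 1017/373 ≈ 2.7265)
(-1009 - 860)*n = (-1009 - 860)*(1017/373) = -1869*1017/373 = -1900773/373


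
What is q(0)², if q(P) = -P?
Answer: 0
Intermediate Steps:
q(0)² = (-1*0)² = 0² = 0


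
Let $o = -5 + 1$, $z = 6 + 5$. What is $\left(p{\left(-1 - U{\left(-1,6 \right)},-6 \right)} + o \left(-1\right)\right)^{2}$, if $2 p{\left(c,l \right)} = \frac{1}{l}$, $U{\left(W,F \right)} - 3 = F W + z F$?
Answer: $\frac{2209}{144} \approx 15.34$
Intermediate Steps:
$z = 11$
$U{\left(W,F \right)} = 3 + 11 F + F W$ ($U{\left(W,F \right)} = 3 + \left(F W + 11 F\right) = 3 + \left(11 F + F W\right) = 3 + 11 F + F W$)
$o = -4$
$p{\left(c,l \right)} = \frac{1}{2 l}$
$\left(p{\left(-1 - U{\left(-1,6 \right)},-6 \right)} + o \left(-1\right)\right)^{2} = \left(\frac{1}{2 \left(-6\right)} - -4\right)^{2} = \left(\frac{1}{2} \left(- \frac{1}{6}\right) + 4\right)^{2} = \left(- \frac{1}{12} + 4\right)^{2} = \left(\frac{47}{12}\right)^{2} = \frac{2209}{144}$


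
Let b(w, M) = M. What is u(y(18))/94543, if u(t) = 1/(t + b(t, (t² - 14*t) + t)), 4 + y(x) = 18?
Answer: 1/2647204 ≈ 3.7776e-7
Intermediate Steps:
y(x) = 14 (y(x) = -4 + 18 = 14)
u(t) = 1/(t² - 12*t) (u(t) = 1/(t + ((t² - 14*t) + t)) = 1/(t + (t² - 13*t)) = 1/(t² - 12*t))
u(y(18))/94543 = (1/(14*(-12 + 14)))/94543 = ((1/14)/2)*(1/94543) = ((1/14)*(½))*(1/94543) = (1/28)*(1/94543) = 1/2647204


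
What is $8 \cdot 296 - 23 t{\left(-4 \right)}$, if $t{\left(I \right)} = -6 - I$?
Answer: $2414$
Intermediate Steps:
$8 \cdot 296 - 23 t{\left(-4 \right)} = 8 \cdot 296 - 23 \left(-6 - -4\right) = 2368 - 23 \left(-6 + 4\right) = 2368 - 23 \left(-2\right) = 2368 - -46 = 2368 + 46 = 2414$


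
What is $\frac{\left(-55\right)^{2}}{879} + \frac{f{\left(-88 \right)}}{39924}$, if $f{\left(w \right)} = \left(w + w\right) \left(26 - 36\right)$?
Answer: $\frac{10193095}{2924433} \approx 3.4855$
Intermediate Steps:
$f{\left(w \right)} = - 20 w$ ($f{\left(w \right)} = 2 w \left(-10\right) = - 20 w$)
$\frac{\left(-55\right)^{2}}{879} + \frac{f{\left(-88 \right)}}{39924} = \frac{\left(-55\right)^{2}}{879} + \frac{\left(-20\right) \left(-88\right)}{39924} = 3025 \cdot \frac{1}{879} + 1760 \cdot \frac{1}{39924} = \frac{3025}{879} + \frac{440}{9981} = \frac{10193095}{2924433}$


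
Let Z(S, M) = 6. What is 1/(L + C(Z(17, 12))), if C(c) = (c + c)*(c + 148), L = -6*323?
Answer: -1/90 ≈ -0.011111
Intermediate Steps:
L = -1938
C(c) = 2*c*(148 + c) (C(c) = (2*c)*(148 + c) = 2*c*(148 + c))
1/(L + C(Z(17, 12))) = 1/(-1938 + 2*6*(148 + 6)) = 1/(-1938 + 2*6*154) = 1/(-1938 + 1848) = 1/(-90) = -1/90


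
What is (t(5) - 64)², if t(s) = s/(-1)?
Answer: 4761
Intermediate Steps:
t(s) = -s (t(s) = s*(-1) = -s)
(t(5) - 64)² = (-1*5 - 64)² = (-5 - 64)² = (-69)² = 4761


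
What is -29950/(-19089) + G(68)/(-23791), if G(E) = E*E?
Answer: 624272914/454146399 ≈ 1.3746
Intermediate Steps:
G(E) = E²
-29950/(-19089) + G(68)/(-23791) = -29950/(-19089) + 68²/(-23791) = -29950*(-1/19089) + 4624*(-1/23791) = 29950/19089 - 4624/23791 = 624272914/454146399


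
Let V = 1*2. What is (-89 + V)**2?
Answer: 7569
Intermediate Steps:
V = 2
(-89 + V)**2 = (-89 + 2)**2 = (-87)**2 = 7569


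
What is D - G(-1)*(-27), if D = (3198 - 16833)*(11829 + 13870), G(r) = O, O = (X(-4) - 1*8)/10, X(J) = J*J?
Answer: -1752029217/5 ≈ -3.5041e+8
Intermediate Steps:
X(J) = J**2
O = 4/5 (O = ((-4)**2 - 1*8)/10 = (16 - 8)*(1/10) = 8*(1/10) = 4/5 ≈ 0.80000)
G(r) = 4/5
D = -350405865 (D = -13635*25699 = -350405865)
D - G(-1)*(-27) = -350405865 - 4*(-27)/5 = -350405865 - 1*(-108/5) = -350405865 + 108/5 = -1752029217/5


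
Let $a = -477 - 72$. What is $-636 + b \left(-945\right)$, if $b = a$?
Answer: $518169$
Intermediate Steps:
$a = -549$ ($a = -477 - 72 = -549$)
$b = -549$
$-636 + b \left(-945\right) = -636 - -518805 = -636 + 518805 = 518169$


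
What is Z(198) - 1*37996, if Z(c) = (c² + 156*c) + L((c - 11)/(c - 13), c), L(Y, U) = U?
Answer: 32294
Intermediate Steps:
Z(c) = c² + 157*c (Z(c) = (c² + 156*c) + c = c² + 157*c)
Z(198) - 1*37996 = 198*(157 + 198) - 1*37996 = 198*355 - 37996 = 70290 - 37996 = 32294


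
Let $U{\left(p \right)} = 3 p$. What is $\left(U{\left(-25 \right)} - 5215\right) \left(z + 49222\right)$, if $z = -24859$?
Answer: $-128880270$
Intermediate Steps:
$\left(U{\left(-25 \right)} - 5215\right) \left(z + 49222\right) = \left(3 \left(-25\right) - 5215\right) \left(-24859 + 49222\right) = \left(-75 - 5215\right) 24363 = \left(-5290\right) 24363 = -128880270$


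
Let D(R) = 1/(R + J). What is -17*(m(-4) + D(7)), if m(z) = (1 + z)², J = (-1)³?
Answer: -935/6 ≈ -155.83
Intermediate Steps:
J = -1
D(R) = 1/(-1 + R) (D(R) = 1/(R - 1) = 1/(-1 + R))
-17*(m(-4) + D(7)) = -17*((1 - 4)² + 1/(-1 + 7)) = -17*((-3)² + 1/6) = -17*(9 + ⅙) = -17*55/6 = -935/6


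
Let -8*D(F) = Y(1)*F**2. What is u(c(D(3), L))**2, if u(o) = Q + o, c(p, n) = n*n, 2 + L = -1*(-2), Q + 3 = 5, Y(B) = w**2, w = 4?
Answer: 4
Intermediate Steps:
Y(B) = 16 (Y(B) = 4**2 = 16)
Q = 2 (Q = -3 + 5 = 2)
L = 0 (L = -2 - 1*(-2) = -2 + 2 = 0)
D(F) = -2*F**2
c(p, n) = n**2
u(o) = 2 + o
u(c(D(3), L))**2 = (2 + 0**2)**2 = (2 + 0)**2 = 2**2 = 4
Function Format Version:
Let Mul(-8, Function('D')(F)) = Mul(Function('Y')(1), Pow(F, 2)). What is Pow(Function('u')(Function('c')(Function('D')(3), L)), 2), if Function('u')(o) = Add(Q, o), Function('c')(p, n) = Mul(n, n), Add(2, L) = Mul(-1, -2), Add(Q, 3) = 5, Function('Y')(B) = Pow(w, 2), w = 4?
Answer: 4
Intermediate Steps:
Function('Y')(B) = 16 (Function('Y')(B) = Pow(4, 2) = 16)
Q = 2 (Q = Add(-3, 5) = 2)
L = 0 (L = Add(-2, Mul(-1, -2)) = Add(-2, 2) = 0)
Function('D')(F) = Mul(-2, Pow(F, 2)) (Function('D')(F) = Mul(Rational(-1, 8), Mul(16, Pow(F, 2))) = Mul(-2, Pow(F, 2)))
Function('c')(p, n) = Pow(n, 2)
Function('u')(o) = Add(2, o)
Pow(Function('u')(Function('c')(Function('D')(3), L)), 2) = Pow(Add(2, Pow(0, 2)), 2) = Pow(Add(2, 0), 2) = Pow(2, 2) = 4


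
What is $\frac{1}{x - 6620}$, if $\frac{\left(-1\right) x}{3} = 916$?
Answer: $- \frac{1}{9368} \approx -0.00010675$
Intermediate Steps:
$x = -2748$ ($x = \left(-3\right) 916 = -2748$)
$\frac{1}{x - 6620} = \frac{1}{-2748 - 6620} = \frac{1}{-9368} = - \frac{1}{9368}$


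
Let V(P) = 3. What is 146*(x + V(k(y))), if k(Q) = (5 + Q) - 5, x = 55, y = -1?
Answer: 8468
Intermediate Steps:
k(Q) = Q
146*(x + V(k(y))) = 146*(55 + 3) = 146*58 = 8468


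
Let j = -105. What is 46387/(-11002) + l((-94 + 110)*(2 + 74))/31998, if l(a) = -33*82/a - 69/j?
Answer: -15793042218511/3745726837440 ≈ -4.2163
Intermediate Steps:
l(a) = 23/35 - 2706/a (l(a) = -33*82/a - 69/(-105) = -33*82/a - 69*(-1/105) = -33*82/a + 23/35 = -2706/a + 23/35 = 23/35 - 2706/a)
46387/(-11002) + l((-94 + 110)*(2 + 74))/31998 = 46387/(-11002) + (23/35 - 2706*1/((-94 + 110)*(2 + 74)))/31998 = 46387*(-1/11002) + (23/35 - 2706/(16*76))*(1/31998) = -46387/11002 + (23/35 - 2706/1216)*(1/31998) = -46387/11002 + (23/35 - 2706*1/1216)*(1/31998) = -46387/11002 + (23/35 - 1353/608)*(1/31998) = -46387/11002 - 33371/21280*1/31998 = -46387/11002 - 33371/680917440 = -15793042218511/3745726837440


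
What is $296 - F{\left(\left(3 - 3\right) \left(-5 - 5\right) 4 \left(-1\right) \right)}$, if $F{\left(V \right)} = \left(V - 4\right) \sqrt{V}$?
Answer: $296$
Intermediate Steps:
$F{\left(V \right)} = \sqrt{V} \left(-4 + V\right)$ ($F{\left(V \right)} = \left(V - 4\right) \sqrt{V} = \left(-4 + V\right) \sqrt{V} = \sqrt{V} \left(-4 + V\right)$)
$296 - F{\left(\left(3 - 3\right) \left(-5 - 5\right) 4 \left(-1\right) \right)} = 296 - \sqrt{\left(3 - 3\right) \left(-5 - 5\right) 4 \left(-1\right)} \left(-4 + \left(3 - 3\right) \left(-5 - 5\right) 4 \left(-1\right)\right) = 296 - \sqrt{\left(3 - 3\right) \left(\left(-10\right) 4\right) \left(-1\right)} \left(-4 + \left(3 - 3\right) \left(\left(-10\right) 4\right) \left(-1\right)\right) = 296 - \sqrt{0 \left(-40\right) \left(-1\right)} \left(-4 + 0 \left(-40\right) \left(-1\right)\right) = 296 - \sqrt{0 \left(-1\right)} \left(-4 + 0 \left(-1\right)\right) = 296 - \sqrt{0} \left(-4 + 0\right) = 296 - 0 \left(-4\right) = 296 - 0 = 296 + 0 = 296$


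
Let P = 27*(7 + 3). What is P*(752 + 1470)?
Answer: 599940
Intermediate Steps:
P = 270 (P = 27*10 = 270)
P*(752 + 1470) = 270*(752 + 1470) = 270*2222 = 599940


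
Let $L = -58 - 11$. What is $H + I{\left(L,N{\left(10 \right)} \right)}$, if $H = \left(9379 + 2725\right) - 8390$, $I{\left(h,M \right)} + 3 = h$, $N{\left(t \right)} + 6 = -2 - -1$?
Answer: $3642$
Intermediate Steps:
$N{\left(t \right)} = -7$ ($N{\left(t \right)} = -6 - 1 = -7$)
$L = -69$
$I{\left(h,M \right)} = -3 + h$
$H = 3714$ ($H = 12104 - 8390 = 3714$)
$H + I{\left(L,N{\left(10 \right)} \right)} = 3714 - 72 = 3642$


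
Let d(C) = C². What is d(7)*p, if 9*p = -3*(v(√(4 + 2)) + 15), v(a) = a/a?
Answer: -784/3 ≈ -261.33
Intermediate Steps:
v(a) = 1
p = -16/3 (p = (-3*(1 + 15))/9 = (-3*16)/9 = (⅑)*(-48) = -16/3 ≈ -5.3333)
d(7)*p = 7²*(-16/3) = 49*(-16/3) = -784/3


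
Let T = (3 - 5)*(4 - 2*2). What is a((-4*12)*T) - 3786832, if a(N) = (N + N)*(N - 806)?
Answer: -3786832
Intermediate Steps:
T = 0 (T = -2*(4 - 4) = -2*0 = 0)
a(N) = 2*N*(-806 + N) (a(N) = (2*N)*(-806 + N) = 2*N*(-806 + N))
a((-4*12)*T) - 3786832 = 2*(-4*12*0)*(-806 - 4*12*0) - 3786832 = 2*(-48*0)*(-806 - 48*0) - 3786832 = 2*0*(-806 + 0) - 3786832 = 2*0*(-806) - 3786832 = 0 - 3786832 = -3786832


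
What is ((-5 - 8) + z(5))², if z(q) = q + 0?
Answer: 64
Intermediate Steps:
z(q) = q
((-5 - 8) + z(5))² = ((-5 - 8) + 5)² = (-13 + 5)² = (-8)² = 64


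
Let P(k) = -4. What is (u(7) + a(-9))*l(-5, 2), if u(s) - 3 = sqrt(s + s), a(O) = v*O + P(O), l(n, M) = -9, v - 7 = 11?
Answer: 1467 - 9*sqrt(14) ≈ 1433.3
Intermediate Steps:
v = 18 (v = 7 + 11 = 18)
a(O) = -4 + 18*O (a(O) = 18*O - 4 = -4 + 18*O)
u(s) = 3 + sqrt(2)*sqrt(s) (u(s) = 3 + sqrt(s + s) = 3 + sqrt(2*s) = 3 + sqrt(2)*sqrt(s))
(u(7) + a(-9))*l(-5, 2) = ((3 + sqrt(2)*sqrt(7)) + (-4 + 18*(-9)))*(-9) = ((3 + sqrt(14)) + (-4 - 162))*(-9) = ((3 + sqrt(14)) - 166)*(-9) = (-163 + sqrt(14))*(-9) = 1467 - 9*sqrt(14)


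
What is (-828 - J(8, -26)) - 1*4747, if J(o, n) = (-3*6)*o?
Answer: -5431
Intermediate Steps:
J(o, n) = -18*o
(-828 - J(8, -26)) - 1*4747 = (-828 - (-18)*8) - 1*4747 = (-828 - 1*(-144)) - 4747 = (-828 + 144) - 4747 = -684 - 4747 = -5431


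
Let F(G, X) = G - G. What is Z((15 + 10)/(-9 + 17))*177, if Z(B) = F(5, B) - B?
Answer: -4425/8 ≈ -553.13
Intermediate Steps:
F(G, X) = 0
Z(B) = -B (Z(B) = 0 - B = -B)
Z((15 + 10)/(-9 + 17))*177 = -(15 + 10)/(-9 + 17)*177 = -25/8*177 = -4425/8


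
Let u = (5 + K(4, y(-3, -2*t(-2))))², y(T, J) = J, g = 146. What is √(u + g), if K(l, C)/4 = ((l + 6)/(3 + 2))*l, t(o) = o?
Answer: √1515 ≈ 38.923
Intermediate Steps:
K(l, C) = 4*l*(6/5 + l/5) (K(l, C) = 4*(((l + 6)/(3 + 2))*l) = 4*(((6 + l)/5)*l) = 4*(((6 + l)*(⅕))*l) = 4*((6/5 + l/5)*l) = 4*(l*(6/5 + l/5)) = 4*l*(6/5 + l/5))
u = 1369 (u = (5 + (⅘)*4*(6 + 4))² = (5 + (⅘)*4*10)² = (5 + 32)² = 37² = 1369)
√(u + g) = √(1369 + 146) = √1515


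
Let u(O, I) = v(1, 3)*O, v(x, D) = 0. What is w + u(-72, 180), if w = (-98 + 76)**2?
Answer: 484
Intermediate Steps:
u(O, I) = 0 (u(O, I) = 0*O = 0)
w = 484 (w = (-22)**2 = 484)
w + u(-72, 180) = 484 + 0 = 484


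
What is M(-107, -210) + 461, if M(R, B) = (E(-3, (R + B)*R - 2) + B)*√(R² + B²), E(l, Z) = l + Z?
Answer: 461 + 33704*√55549 ≈ 7.9441e+6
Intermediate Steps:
E(l, Z) = Z + l
M(R, B) = √(B² + R²)*(-5 + B + R*(B + R)) (M(R, B) = ((((R + B)*R - 2) - 3) + B)*√(R² + B²) = ((((B + R)*R - 2) - 3) + B)*√(B² + R²) = (((R*(B + R) - 2) - 3) + B)*√(B² + R²) = (((-2 + R*(B + R)) - 3) + B)*√(B² + R²) = ((-5 + R*(B + R)) + B)*√(B² + R²) = (-5 + B + R*(B + R))*√(B² + R²) = √(B² + R²)*(-5 + B + R*(B + R)))
M(-107, -210) + 461 = √((-210)² + (-107)²)*(-5 - 210 + (-107)² - 210*(-107)) + 461 = √(44100 + 11449)*(-5 - 210 + 11449 + 22470) + 461 = √55549*33704 + 461 = 33704*√55549 + 461 = 461 + 33704*√55549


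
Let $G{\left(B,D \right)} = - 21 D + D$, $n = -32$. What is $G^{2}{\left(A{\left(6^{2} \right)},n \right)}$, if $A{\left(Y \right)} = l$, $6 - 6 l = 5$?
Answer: $409600$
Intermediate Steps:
$l = \frac{1}{6}$ ($l = 1 - \frac{5}{6} = \frac{1}{6} \approx 0.16667$)
$A{\left(Y \right)} = \frac{1}{6}$
$G{\left(B,D \right)} = - 20 D$
$G^{2}{\left(A{\left(6^{2} \right)},n \right)} = \left(\left(-20\right) \left(-32\right)\right)^{2} = 640^{2} = 409600$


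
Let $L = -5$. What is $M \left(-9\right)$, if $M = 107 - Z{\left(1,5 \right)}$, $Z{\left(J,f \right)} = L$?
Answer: $-1008$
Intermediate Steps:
$Z{\left(J,f \right)} = -5$
$M = 112$ ($M = 107 - -5 = 107 + 5 = 112$)
$M \left(-9\right) = 112 \left(-9\right) = -1008$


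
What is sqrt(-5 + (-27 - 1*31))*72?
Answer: 216*I*sqrt(7) ≈ 571.48*I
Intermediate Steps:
sqrt(-5 + (-27 - 1*31))*72 = sqrt(-5 + (-27 - 31))*72 = sqrt(-5 - 58)*72 = sqrt(-63)*72 = (3*I*sqrt(7))*72 = 216*I*sqrt(7)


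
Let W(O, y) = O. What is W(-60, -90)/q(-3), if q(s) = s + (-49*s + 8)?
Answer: -15/38 ≈ -0.39474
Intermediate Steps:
q(s) = 8 - 48*s (q(s) = s + (8 - 49*s) = 8 - 48*s)
W(-60, -90)/q(-3) = -60/(8 - 48*(-3)) = -60/(8 + 144) = -60/152 = -60*1/152 = -15/38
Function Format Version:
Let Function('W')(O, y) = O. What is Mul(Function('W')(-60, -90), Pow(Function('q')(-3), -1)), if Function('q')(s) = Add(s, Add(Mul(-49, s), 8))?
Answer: Rational(-15, 38) ≈ -0.39474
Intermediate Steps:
Function('q')(s) = Add(8, Mul(-48, s)) (Function('q')(s) = Add(s, Add(8, Mul(-49, s))) = Add(8, Mul(-48, s)))
Mul(Function('W')(-60, -90), Pow(Function('q')(-3), -1)) = Mul(-60, Pow(Add(8, Mul(-48, -3)), -1)) = Mul(-60, Pow(Add(8, 144), -1)) = Mul(-60, Pow(152, -1)) = Mul(-60, Rational(1, 152)) = Rational(-15, 38)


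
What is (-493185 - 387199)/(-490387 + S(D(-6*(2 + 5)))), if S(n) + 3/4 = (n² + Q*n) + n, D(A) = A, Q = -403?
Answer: 3521536/1886959 ≈ 1.8662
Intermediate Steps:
S(n) = -¾ + n² - 402*n (S(n) = -¾ + ((n² - 403*n) + n) = -¾ + (n² - 402*n) = -¾ + n² - 402*n)
(-493185 - 387199)/(-490387 + S(D(-6*(2 + 5)))) = (-493185 - 387199)/(-490387 + (-¾ + (-6*(2 + 5))² - (-2412)*(2 + 5))) = -880384/(-490387 + (-¾ + (-6*7)² - (-2412)*7)) = -880384/(-490387 + (-¾ + (-42)² - 402*(-42))) = -880384/(-490387 + (-¾ + 1764 + 16884)) = -880384/(-490387 + 74589/4) = -880384/(-1886959/4) = -880384*(-4/1886959) = 3521536/1886959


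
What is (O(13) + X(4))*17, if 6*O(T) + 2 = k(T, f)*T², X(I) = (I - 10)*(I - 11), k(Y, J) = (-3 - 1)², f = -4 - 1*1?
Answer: 25109/3 ≈ 8369.7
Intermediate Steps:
f = -5 (f = -4 - 1 = -5)
k(Y, J) = 16 (k(Y, J) = (-4)² = 16)
X(I) = (-11 + I)*(-10 + I) (X(I) = (-10 + I)*(-11 + I) = (-11 + I)*(-10 + I))
O(T) = -⅓ + 8*T²/3 (O(T) = -⅓ + (16*T²)/6 = -⅓ + 8*T²/3)
(O(13) + X(4))*17 = ((-⅓ + (8/3)*13²) + (110 + 4² - 21*4))*17 = ((-⅓ + (8/3)*169) + (110 + 16 - 84))*17 = ((-⅓ + 1352/3) + 42)*17 = (1351/3 + 42)*17 = (1477/3)*17 = 25109/3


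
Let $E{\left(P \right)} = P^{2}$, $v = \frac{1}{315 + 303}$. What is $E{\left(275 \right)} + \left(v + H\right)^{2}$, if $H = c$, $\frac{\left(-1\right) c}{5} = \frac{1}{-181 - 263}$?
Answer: $\frac{158163322036921}{2091415824} \approx 75625.0$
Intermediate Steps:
$v = \frac{1}{618} \approx 0.0016181$
$c = \frac{5}{444}$ ($c = - \frac{5}{-181 - 263} = - \frac{5}{-444} = \left(-5\right) \left(- \frac{1}{444}\right) = \frac{5}{444} \approx 0.011261$)
$H = \frac{5}{444} \approx 0.011261$
$E{\left(275 \right)} + \left(v + H\right)^{2} = 275^{2} + \left(\frac{1}{618} + \frac{5}{444}\right)^{2} = 75625 + \left(\frac{589}{45732}\right)^{2} = 75625 + \frac{346921}{2091415824} = \frac{158163322036921}{2091415824}$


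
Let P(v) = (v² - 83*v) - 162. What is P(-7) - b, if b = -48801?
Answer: 49269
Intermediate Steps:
P(v) = -162 + v² - 83*v
P(-7) - b = (-162 + (-7)² - 83*(-7)) - 1*(-48801) = (-162 + 49 + 581) + 48801 = 468 + 48801 = 49269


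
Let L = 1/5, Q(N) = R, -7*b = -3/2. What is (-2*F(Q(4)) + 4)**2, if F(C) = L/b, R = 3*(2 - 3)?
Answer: 1024/225 ≈ 4.5511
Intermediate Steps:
b = 3/14 (b = -(-3)/(7*2) = -1/7*(-3/2) = 3/14 ≈ 0.21429)
R = -3 (R = 3*(-1) = -3)
Q(N) = -3
L = 1/5 ≈ 0.20000
F(C) = 14/15 (F(C) = 1/(5*(3/14)) = (1/5)*(14/3) = 14/15)
(-2*F(Q(4)) + 4)**2 = (-2*14/15 + 4)**2 = (-28/15 + 4)**2 = (32/15)**2 = 1024/225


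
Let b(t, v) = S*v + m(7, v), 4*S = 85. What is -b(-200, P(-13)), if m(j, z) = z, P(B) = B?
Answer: 1157/4 ≈ 289.25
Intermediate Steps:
S = 85/4 (S = (1/4)*85 = 85/4 ≈ 21.250)
b(t, v) = 89*v/4 (b(t, v) = 85*v/4 + v = 89*v/4)
-b(-200, P(-13)) = -89*(-13)/4 = -1*(-1157/4) = 1157/4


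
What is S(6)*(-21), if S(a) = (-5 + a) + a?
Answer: -147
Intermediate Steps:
S(a) = -5 + 2*a
S(6)*(-21) = (-5 + 2*6)*(-21) = (-5 + 12)*(-21) = 7*(-21) = -147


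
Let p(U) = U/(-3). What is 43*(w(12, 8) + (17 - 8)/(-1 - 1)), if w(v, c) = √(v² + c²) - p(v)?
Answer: -43/2 + 172*√13 ≈ 598.66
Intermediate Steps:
p(U) = -U/3 (p(U) = U*(-⅓) = -U/3)
w(v, c) = √(c² + v²) + v/3 (w(v, c) = √(v² + c²) - (-1)*v/3 = √(c² + v²) + v/3)
43*(w(12, 8) + (17 - 8)/(-1 - 1)) = 43*((√(8² + 12²) + (⅓)*12) + (17 - 8)/(-1 - 1)) = 43*((√(64 + 144) + 4) + 9/(-2)) = 43*((√208 + 4) + 9*(-½)) = 43*((4*√13 + 4) - 9/2) = 43*((4 + 4*√13) - 9/2) = 43*(-½ + 4*√13) = -43/2 + 172*√13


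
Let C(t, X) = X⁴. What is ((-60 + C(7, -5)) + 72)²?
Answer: 405769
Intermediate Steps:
((-60 + C(7, -5)) + 72)² = ((-60 + (-5)⁴) + 72)² = ((-60 + 625) + 72)² = (565 + 72)² = 637² = 405769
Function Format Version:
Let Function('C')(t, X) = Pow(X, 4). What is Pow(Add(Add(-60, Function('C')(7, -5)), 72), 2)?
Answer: 405769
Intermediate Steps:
Pow(Add(Add(-60, Function('C')(7, -5)), 72), 2) = Pow(Add(Add(-60, Pow(-5, 4)), 72), 2) = Pow(Add(Add(-60, 625), 72), 2) = Pow(Add(565, 72), 2) = Pow(637, 2) = 405769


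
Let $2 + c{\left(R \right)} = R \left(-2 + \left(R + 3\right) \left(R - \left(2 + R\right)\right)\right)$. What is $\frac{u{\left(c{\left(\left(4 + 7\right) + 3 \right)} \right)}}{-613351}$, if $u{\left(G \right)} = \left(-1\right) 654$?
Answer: $\frac{654}{613351} \approx 0.0010663$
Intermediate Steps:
$c{\left(R \right)} = -2 + R \left(-8 - 2 R\right)$ ($c{\left(R \right)} = -2 + R \left(-2 + \left(R + 3\right) \left(R - \left(2 + R\right)\right)\right) = -2 + R \left(-2 + \left(3 + R\right) \left(-2\right)\right) = -2 + R \left(-2 - \left(6 + 2 R\right)\right) = -2 + R \left(-8 - 2 R\right)$)
$u{\left(G \right)} = -654$
$\frac{u{\left(c{\left(\left(4 + 7\right) + 3 \right)} \right)}}{-613351} = - \frac{654}{-613351} = \left(-654\right) \left(- \frac{1}{613351}\right) = \frac{654}{613351}$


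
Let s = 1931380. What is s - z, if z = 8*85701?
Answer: 1245772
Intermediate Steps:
z = 685608
s - z = 1931380 - 1*685608 = 1931380 - 685608 = 1245772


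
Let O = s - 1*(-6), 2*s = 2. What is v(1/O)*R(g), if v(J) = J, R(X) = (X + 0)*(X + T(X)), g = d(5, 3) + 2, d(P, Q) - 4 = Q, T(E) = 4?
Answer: 117/7 ≈ 16.714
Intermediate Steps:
s = 1 (s = (1/2)*2 = 1)
d(P, Q) = 4 + Q
O = 7 (O = 1 - 1*(-6) = 1 + 6 = 7)
g = 9 (g = (4 + 3) + 2 = 7 + 2 = 9)
R(X) = X*(4 + X) (R(X) = (X + 0)*(X + 4) = X*(4 + X))
v(1/O)*R(g) = (9*(4 + 9))/7 = (9*13)/7 = (1/7)*117 = 117/7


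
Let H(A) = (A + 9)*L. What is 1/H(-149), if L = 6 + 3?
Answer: -1/1260 ≈ -0.00079365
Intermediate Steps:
L = 9
H(A) = 81 + 9*A (H(A) = (A + 9)*9 = (9 + A)*9 = 81 + 9*A)
1/H(-149) = 1/(81 + 9*(-149)) = 1/(81 - 1341) = 1/(-1260) = -1/1260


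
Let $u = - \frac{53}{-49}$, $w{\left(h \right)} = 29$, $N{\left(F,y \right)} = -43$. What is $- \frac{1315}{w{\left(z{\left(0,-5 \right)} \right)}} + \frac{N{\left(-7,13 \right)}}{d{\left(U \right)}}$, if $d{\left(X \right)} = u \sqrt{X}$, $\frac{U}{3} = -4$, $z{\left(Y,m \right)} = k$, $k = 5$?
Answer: $- \frac{1315}{29} + \frac{2107 i \sqrt{3}}{318} \approx -45.345 + 11.476 i$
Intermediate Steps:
$z{\left(Y,m \right)} = 5$
$U = -12$ ($U = 3 \left(-4\right) = -12$)
$u = \frac{53}{49}$ ($u = \left(-53\right) \left(- \frac{1}{49}\right) = \frac{53}{49} \approx 1.0816$)
$d{\left(X \right)} = \frac{53 \sqrt{X}}{49}$
$- \frac{1315}{w{\left(z{\left(0,-5 \right)} \right)}} + \frac{N{\left(-7,13 \right)}}{d{\left(U \right)}} = - \frac{1315}{29} - \frac{43}{\frac{53}{49} \sqrt{-12}} = \left(-1315\right) \frac{1}{29} - \frac{43}{\frac{53}{49} \cdot 2 i \sqrt{3}} = - \frac{1315}{29} - \frac{43}{\frac{106}{49} i \sqrt{3}} = - \frac{1315}{29} - 43 \left(- \frac{49 i \sqrt{3}}{318}\right) = - \frac{1315}{29} + \frac{2107 i \sqrt{3}}{318}$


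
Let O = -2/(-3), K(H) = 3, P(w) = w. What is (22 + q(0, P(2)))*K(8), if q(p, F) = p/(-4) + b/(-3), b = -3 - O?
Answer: 209/3 ≈ 69.667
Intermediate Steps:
O = ⅔ (O = -2*(-⅓) = ⅔ ≈ 0.66667)
b = -11/3 (b = -3 - 1*⅔ = -3 - ⅔ = -11/3 ≈ -3.6667)
q(p, F) = 11/9 - p/4 (q(p, F) = p/(-4) - 11/3/(-3) = p*(-¼) - 11/3*(-⅓) = -p/4 + 11/9 = 11/9 - p/4)
(22 + q(0, P(2)))*K(8) = (22 + (11/9 - ¼*0))*3 = (22 + (11/9 + 0))*3 = (22 + 11/9)*3 = (209/9)*3 = 209/3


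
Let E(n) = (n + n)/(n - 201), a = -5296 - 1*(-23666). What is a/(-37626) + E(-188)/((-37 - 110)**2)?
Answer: -25733708999/52713405171 ≈ -0.48818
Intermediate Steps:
a = 18370 (a = -5296 + 23666 = 18370)
E(n) = 2*n/(-201 + n) (E(n) = (2*n)/(-201 + n) = 2*n/(-201 + n))
a/(-37626) + E(-188)/((-37 - 110)**2) = 18370/(-37626) + (2*(-188)/(-201 - 188))/((-37 - 110)**2) = 18370*(-1/37626) + (2*(-188)/(-389))/((-147)**2) = -9185/18813 + (2*(-188)*(-1/389))/21609 = -9185/18813 + (376/389)*(1/21609) = -9185/18813 + 376/8405901 = -25733708999/52713405171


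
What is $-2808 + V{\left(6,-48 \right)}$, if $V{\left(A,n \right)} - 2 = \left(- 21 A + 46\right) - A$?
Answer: $-2892$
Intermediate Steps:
$V{\left(A,n \right)} = 48 - 22 A$ ($V{\left(A,n \right)} = 2 - \left(-46 + 22 A\right) = 48 - 22 A$)
$-2808 + V{\left(6,-48 \right)} = -2808 + \left(48 - 132\right) = -2808 - 84 = -2892$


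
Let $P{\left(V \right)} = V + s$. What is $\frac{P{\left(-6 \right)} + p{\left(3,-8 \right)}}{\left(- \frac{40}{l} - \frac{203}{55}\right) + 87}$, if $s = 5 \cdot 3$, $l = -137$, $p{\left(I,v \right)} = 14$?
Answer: $\frac{173305}{629934} \approx 0.27512$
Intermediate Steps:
$s = 15$
$P{\left(V \right)} = 15 + V$ ($P{\left(V \right)} = V + 15 = 15 + V$)
$\frac{P{\left(-6 \right)} + p{\left(3,-8 \right)}}{\left(- \frac{40}{l} - \frac{203}{55}\right) + 87} = \frac{\left(15 - 6\right) + 14}{\left(- \frac{40}{-137} - \frac{203}{55}\right) + 87} = \frac{9 + 14}{\left(\left(-40\right) \left(- \frac{1}{137}\right) - \frac{203}{55}\right) + 87} = \frac{23}{\left(\frac{40}{137} - \frac{203}{55}\right) + 87} = \frac{23}{- \frac{25611}{7535} + 87} = \frac{23}{\frac{629934}{7535}} = 23 \cdot \frac{7535}{629934} = \frac{173305}{629934}$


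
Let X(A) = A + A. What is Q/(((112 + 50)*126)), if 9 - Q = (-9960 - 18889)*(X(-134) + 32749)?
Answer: 52058021/1134 ≈ 45907.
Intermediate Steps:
X(A) = 2*A
Q = 937044378 (Q = 9 - (-9960 - 18889)*(2*(-134) + 32749) = 9 - (-28849)*(-268 + 32749) = 9 - (-28849)*32481 = 9 - 1*(-937044369) = 9 + 937044369 = 937044378)
Q/(((112 + 50)*126)) = 937044378/(((112 + 50)*126)) = 937044378/((162*126)) = 937044378/20412 = 937044378*(1/20412) = 52058021/1134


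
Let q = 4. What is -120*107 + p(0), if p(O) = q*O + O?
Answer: -12840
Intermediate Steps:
p(O) = 5*O (p(O) = 4*O + O = 5*O)
-120*107 + p(0) = -120*107 + 5*0 = -12840 + 0 = -12840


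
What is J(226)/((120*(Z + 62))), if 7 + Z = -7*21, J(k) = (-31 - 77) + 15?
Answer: 31/3680 ≈ 0.0084239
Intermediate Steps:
J(k) = -93 (J(k) = -108 + 15 = -93)
Z = -154 (Z = -7 - 7*21 = -7 - 147 = -154)
J(226)/((120*(Z + 62))) = -93*1/(120*(-154 + 62)) = -93/(120*(-92)) = -93/(-11040) = -93*(-1/11040) = 31/3680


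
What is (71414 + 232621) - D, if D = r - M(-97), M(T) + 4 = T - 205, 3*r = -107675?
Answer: 1018862/3 ≈ 3.3962e+5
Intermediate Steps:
r = -107675/3 (r = (⅓)*(-107675) = -107675/3 ≈ -35892.)
M(T) = -209 + T (M(T) = -4 + (T - 205) = -4 + (-205 + T) = -209 + T)
D = -106757/3 (D = -107675/3 - (-209 - 97) = -107675/3 - 1*(-306) = -107675/3 + 306 = -106757/3 ≈ -35586.)
(71414 + 232621) - D = (71414 + 232621) - 1*(-106757/3) = 304035 + 106757/3 = 1018862/3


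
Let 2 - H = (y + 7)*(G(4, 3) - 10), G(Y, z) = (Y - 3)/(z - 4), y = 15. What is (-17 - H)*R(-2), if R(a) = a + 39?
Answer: -9657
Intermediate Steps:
G(Y, z) = (-3 + Y)/(-4 + z)
R(a) = 39 + a
H = 244 (H = 2 - (15 + 7)*((-3 + 4)/(-4 + 3) - 10) = 2 - 22*(1/(-1) - 10) = 2 - 22*(-1*1 - 10) = 2 - 22*(-1 - 10) = 2 - 22*(-11) = 2 - 1*(-242) = 2 + 242 = 244)
(-17 - H)*R(-2) = (-17 - 1*244)*(39 - 2) = (-17 - 244)*37 = -261*37 = -9657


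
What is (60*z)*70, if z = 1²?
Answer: 4200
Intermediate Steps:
z = 1
(60*z)*70 = (60*1)*70 = 60*70 = 4200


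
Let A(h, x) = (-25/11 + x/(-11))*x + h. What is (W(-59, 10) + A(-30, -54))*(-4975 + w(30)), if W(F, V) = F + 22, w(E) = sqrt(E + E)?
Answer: 11457425/11 - 4606*sqrt(15)/11 ≈ 1.0400e+6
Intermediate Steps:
w(E) = sqrt(2)*sqrt(E) (w(E) = sqrt(2*E) = sqrt(2)*sqrt(E))
A(h, x) = h + x*(-25/11 - x/11) (A(h, x) = (-25*1/11 + x*(-1/11))*x + h = (-25/11 - x/11)*x + h = x*(-25/11 - x/11) + h = h + x*(-25/11 - x/11))
W(F, V) = 22 + F
(W(-59, 10) + A(-30, -54))*(-4975 + w(30)) = ((22 - 59) + (-30 - 25/11*(-54) - 1/11*(-54)**2))*(-4975 + sqrt(2)*sqrt(30)) = (-37 + (-30 + 1350/11 - 1/11*2916))*(-4975 + 2*sqrt(15)) = (-37 + (-30 + 1350/11 - 2916/11))*(-4975 + 2*sqrt(15)) = (-37 - 1896/11)*(-4975 + 2*sqrt(15)) = -2303*(-4975 + 2*sqrt(15))/11 = 11457425/11 - 4606*sqrt(15)/11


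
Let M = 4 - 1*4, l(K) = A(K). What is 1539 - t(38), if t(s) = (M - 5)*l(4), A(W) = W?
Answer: 1559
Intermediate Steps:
l(K) = K
M = 0 (M = 4 - 4 = 0)
t(s) = -20 (t(s) = (0 - 5)*4 = -5*4 = -20)
1539 - t(38) = 1539 - 1*(-20) = 1539 + 20 = 1559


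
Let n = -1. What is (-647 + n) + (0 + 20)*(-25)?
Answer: -1148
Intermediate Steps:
(-647 + n) + (0 + 20)*(-25) = (-647 - 1) + (0 + 20)*(-25) = -648 + 20*(-25) = -648 - 500 = -1148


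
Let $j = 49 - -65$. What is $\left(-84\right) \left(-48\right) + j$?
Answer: $4146$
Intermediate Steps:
$j = 114$ ($j = 49 + 65 = 114$)
$\left(-84\right) \left(-48\right) + j = \left(-84\right) \left(-48\right) + 114 = 4032 + 114 = 4146$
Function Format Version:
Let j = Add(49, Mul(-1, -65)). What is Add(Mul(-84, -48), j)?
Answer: 4146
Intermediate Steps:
j = 114 (j = Add(49, 65) = 114)
Add(Mul(-84, -48), j) = Add(Mul(-84, -48), 114) = Add(4032, 114) = 4146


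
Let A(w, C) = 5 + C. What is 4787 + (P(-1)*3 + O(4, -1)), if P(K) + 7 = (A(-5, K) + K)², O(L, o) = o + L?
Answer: 4796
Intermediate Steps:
O(L, o) = L + o
P(K) = -7 + (5 + 2*K)² (P(K) = -7 + ((5 + K) + K)² = -7 + (5 + 2*K)²)
4787 + (P(-1)*3 + O(4, -1)) = 4787 + ((-7 + (5 + 2*(-1))²)*3 + (4 - 1)) = 4787 + ((-7 + (5 - 2)²)*3 + 3) = 4787 + ((-7 + 3²)*3 + 3) = 4787 + ((-7 + 9)*3 + 3) = 4787 + (2*3 + 3) = 4787 + (6 + 3) = 4787 + 9 = 4796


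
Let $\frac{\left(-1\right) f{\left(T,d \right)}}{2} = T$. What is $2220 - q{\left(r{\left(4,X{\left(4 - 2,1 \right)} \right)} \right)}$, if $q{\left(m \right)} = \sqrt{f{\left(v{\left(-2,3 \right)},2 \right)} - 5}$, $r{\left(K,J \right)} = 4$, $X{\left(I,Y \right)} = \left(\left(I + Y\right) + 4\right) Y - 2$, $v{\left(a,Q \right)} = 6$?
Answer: $2220 - i \sqrt{17} \approx 2220.0 - 4.1231 i$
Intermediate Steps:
$X{\left(I,Y \right)} = -2 + Y \left(4 + I + Y\right)$ ($X{\left(I,Y \right)} = \left(4 + I + Y\right) Y - 2 = Y \left(4 + I + Y\right) - 2 = -2 + Y \left(4 + I + Y\right)$)
$f{\left(T,d \right)} = - 2 T$
$q{\left(m \right)} = i \sqrt{17}$ ($q{\left(m \right)} = \sqrt{\left(-2\right) 6 - 5} = \sqrt{-12 - 5} = \sqrt{-17} = i \sqrt{17}$)
$2220 - q{\left(r{\left(4,X{\left(4 - 2,1 \right)} \right)} \right)} = 2220 - i \sqrt{17}$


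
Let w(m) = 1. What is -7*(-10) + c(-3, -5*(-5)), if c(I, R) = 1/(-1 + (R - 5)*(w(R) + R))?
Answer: 36331/519 ≈ 70.002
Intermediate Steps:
c(I, R) = 1/(-1 + (1 + R)*(-5 + R)) (c(I, R) = 1/(-1 + (R - 5)*(1 + R)) = 1/(-1 + (-5 + R)*(1 + R)) = 1/(-1 + (1 + R)*(-5 + R)))
-7*(-10) + c(-3, -5*(-5)) = -7*(-10) + 1/(-6 + (-5*(-5))² - (-20)*(-5)) = 70 + 1/(-6 + 25² - 4*25) = 70 + 1/(-6 + 625 - 100) = 70 + 1/519 = 36331/519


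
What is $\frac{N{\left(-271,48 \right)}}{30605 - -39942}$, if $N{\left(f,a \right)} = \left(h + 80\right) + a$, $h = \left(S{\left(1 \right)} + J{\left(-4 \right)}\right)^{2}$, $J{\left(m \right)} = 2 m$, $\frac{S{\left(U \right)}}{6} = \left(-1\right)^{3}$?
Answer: $\frac{324}{70547} \approx 0.0045927$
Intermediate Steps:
$S{\left(U \right)} = -6$ ($S{\left(U \right)} = 6 \left(-1\right)^{3} = 6 \left(-1\right) = -6$)
$h = 196$ ($h = \left(-6 + 2 \left(-4\right)\right)^{2} = \left(-6 - 8\right)^{2} = \left(-14\right)^{2} = 196$)
$N{\left(f,a \right)} = 276 + a$ ($N{\left(f,a \right)} = \left(196 + 80\right) + a = 276 + a$)
$\frac{N{\left(-271,48 \right)}}{30605 - -39942} = \frac{276 + 48}{30605 - -39942} = \frac{324}{30605 + 39942} = \frac{324}{70547}$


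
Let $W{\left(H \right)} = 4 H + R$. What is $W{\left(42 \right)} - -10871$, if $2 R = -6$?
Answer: $11036$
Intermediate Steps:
$R = -3$ ($R = \frac{1}{2} \left(-6\right) = -3$)
$W{\left(H \right)} = -3 + 4 H$ ($W{\left(H \right)} = 4 H - 3 = -3 + 4 H$)
$W{\left(42 \right)} - -10871 = \left(-3 + 4 \cdot 42\right) - -10871 = \left(-3 + 168\right) + 10871 = 165 + 10871 = 11036$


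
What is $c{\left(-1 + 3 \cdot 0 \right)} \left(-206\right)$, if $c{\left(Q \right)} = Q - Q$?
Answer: $0$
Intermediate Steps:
$c{\left(Q \right)} = 0$
$c{\left(-1 + 3 \cdot 0 \right)} \left(-206\right) = 0 \left(-206\right) = 0$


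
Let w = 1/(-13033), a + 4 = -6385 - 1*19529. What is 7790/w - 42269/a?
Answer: -2631378557991/25918 ≈ -1.0153e+8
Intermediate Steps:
a = -25918 (a = -4 + (-6385 - 1*19529) = -4 + (-6385 - 19529) = -4 - 25914 = -25918)
w = -1/13033 ≈ -7.6728e-5
7790/w - 42269/a = 7790/(-1/13033) - 42269/(-25918) = 7790*(-13033) - 42269*(-1/25918) = -101527070 + 42269/25918 = -2631378557991/25918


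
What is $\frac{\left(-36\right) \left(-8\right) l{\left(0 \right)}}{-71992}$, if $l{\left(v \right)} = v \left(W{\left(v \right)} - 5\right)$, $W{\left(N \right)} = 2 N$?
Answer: $0$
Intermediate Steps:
$l{\left(v \right)} = v \left(-5 + 2 v\right)$ ($l{\left(v \right)} = v \left(2 v - 5\right) = v \left(-5 + 2 v\right)$)
$\frac{\left(-36\right) \left(-8\right) l{\left(0 \right)}}{-71992} = \frac{\left(-36\right) \left(-8\right) 0 \left(-5 + 2 \cdot 0\right)}{-71992} = 288 \cdot 0 \left(-5 + 0\right) \left(- \frac{1}{71992}\right) = 288 \cdot 0 \left(-5\right) \left(- \frac{1}{71992}\right) = 288 \cdot 0 \left(- \frac{1}{71992}\right) = 0 \left(- \frac{1}{71992}\right) = 0$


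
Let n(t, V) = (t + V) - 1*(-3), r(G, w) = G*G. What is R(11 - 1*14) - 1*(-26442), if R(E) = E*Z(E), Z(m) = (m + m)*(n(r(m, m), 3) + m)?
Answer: 26658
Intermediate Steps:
r(G, w) = G**2
n(t, V) = 3 + V + t (n(t, V) = (V + t) + 3 = 3 + V + t)
Z(m) = 2*m*(6 + m + m**2) (Z(m) = (m + m)*((3 + 3 + m**2) + m) = (2*m)*((6 + m**2) + m) = (2*m)*(6 + m + m**2) = 2*m*(6 + m + m**2))
R(E) = 2*E**2*(6 + E + E**2) (R(E) = E*(2*E*(6 + E + E**2)) = 2*E**2*(6 + E + E**2))
R(11 - 1*14) - 1*(-26442) = 2*(11 - 1*14)**2*(6 + (11 - 1*14) + (11 - 1*14)**2) - 1*(-26442) = 2*(11 - 14)**2*(6 + (11 - 14) + (11 - 14)**2) + 26442 = 2*(-3)**2*(6 - 3 + (-3)**2) + 26442 = 2*9*(6 - 3 + 9) + 26442 = 2*9*12 + 26442 = 216 + 26442 = 26658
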